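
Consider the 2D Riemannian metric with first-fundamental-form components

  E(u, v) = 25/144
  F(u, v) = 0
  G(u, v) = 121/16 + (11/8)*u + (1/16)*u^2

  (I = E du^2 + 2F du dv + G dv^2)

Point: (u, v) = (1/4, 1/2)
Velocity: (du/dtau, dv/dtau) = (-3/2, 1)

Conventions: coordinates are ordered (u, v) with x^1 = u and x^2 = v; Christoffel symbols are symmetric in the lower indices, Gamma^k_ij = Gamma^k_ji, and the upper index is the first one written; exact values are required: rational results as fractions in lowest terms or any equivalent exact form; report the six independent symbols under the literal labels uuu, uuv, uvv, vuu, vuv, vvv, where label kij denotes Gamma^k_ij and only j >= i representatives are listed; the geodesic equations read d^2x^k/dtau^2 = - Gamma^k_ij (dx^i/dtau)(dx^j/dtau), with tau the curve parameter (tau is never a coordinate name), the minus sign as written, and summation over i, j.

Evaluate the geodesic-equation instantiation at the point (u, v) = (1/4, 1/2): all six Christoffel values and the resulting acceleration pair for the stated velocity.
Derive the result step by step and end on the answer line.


E = 25/144, F = 0, G = 2025/256 at the point
E_u = 0, E_v = 0, F_u = 0, F_v = 0, G_u = 45/32, G_v = 0
EG - F^2 = 5625/4096;  g^inv = (4096/5625) * [[2025/256, 0], [0, 25/144]]
first-kind symbols [ij,l] = (1/2)(d_i g_jl + d_j g_il - d_l g_ij): [uu,u] = E_u/2 = 0, [uu,v] = F_u - E_v/2 = 0, [uv,u] = E_v/2 = 0, [uv,v] = G_u/2 = 45/64, [vv,u] = F_v - G_u/2 = -45/64, [vv,v] = G_v/2 = 0
Gamma^u_ij = (G*[ij,u] - F*[ij,v])/(EG - F^2), Gamma^v_ij = (E*[ij,v] - F*[ij,u])/(EG - F^2)
Gamma_uuu = 0, Gamma_uuv = 0, Gamma_uvv = -81/20, Gamma_vuu = 0, Gamma_vuv = 4/45, Gamma_vvv = 0
d^2u/dtau^2 = -(Gamma_uuu*(-3/2)^2 + 2*Gamma_uuv*(-3/2)*(1) + Gamma_uvv*(1)^2) = 81/20
d^2v/dtau^2 = -(Gamma_vuu*(-3/2)^2 + 2*Gamma_vuv*(-3/2)*(1) + Gamma_vvv*(1)^2) = 4/15

Answer: Gamma_uuu = 0, Gamma_uuv = 0, Gamma_uvv = -81/20, Gamma_vuu = 0, Gamma_vuv = 4/45, Gamma_vvv = 0; accelerations (d^2u/dtau^2, d^2v/dtau^2) = (81/20, 4/15)


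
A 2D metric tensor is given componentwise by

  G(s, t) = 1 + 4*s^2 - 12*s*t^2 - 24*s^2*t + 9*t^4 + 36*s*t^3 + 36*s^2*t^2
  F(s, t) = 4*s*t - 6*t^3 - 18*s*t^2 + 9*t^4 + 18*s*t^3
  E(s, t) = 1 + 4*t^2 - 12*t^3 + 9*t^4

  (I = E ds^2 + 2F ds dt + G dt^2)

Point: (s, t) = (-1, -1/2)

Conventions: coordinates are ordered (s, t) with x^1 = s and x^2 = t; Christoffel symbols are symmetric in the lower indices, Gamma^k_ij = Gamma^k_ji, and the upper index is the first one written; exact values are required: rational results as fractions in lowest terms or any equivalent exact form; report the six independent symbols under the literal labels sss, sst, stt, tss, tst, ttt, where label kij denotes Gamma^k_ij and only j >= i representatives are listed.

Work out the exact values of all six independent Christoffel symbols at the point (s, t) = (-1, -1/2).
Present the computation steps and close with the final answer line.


E = 65/16, F = 161/16, G = 545/16 at the point
E_s = 0, E_t = -35/2, F_s = -35/4, F_t = -89/2, G_s = -115/2, G_t = -207/2
EG - F^2 = 297/8;  g^inv = (8/297) * [[545/16, -161/16], [-161/16, 65/16]]
first-kind symbols [ij,l] = (1/2)(d_i g_jl + d_j g_il - d_l g_ij): [ss,s] = E_s/2 = 0, [ss,t] = F_s - E_t/2 = 0, [st,s] = E_t/2 = -35/4, [st,t] = G_s/2 = -115/4, [tt,s] = F_t - G_s/2 = -63/4, [tt,t] = G_t/2 = -207/4
Gamma^s_ij = (G*[ij,s] - F*[ij,t])/(EG - F^2), Gamma^t_ij = (E*[ij,t] - F*[ij,s])/(EG - F^2)

Answer: Gamma_sss = 0, Gamma_sst = -70/297, Gamma_stt = -14/33, Gamma_tss = 0, Gamma_tst = -230/297, Gamma_ttt = -46/33


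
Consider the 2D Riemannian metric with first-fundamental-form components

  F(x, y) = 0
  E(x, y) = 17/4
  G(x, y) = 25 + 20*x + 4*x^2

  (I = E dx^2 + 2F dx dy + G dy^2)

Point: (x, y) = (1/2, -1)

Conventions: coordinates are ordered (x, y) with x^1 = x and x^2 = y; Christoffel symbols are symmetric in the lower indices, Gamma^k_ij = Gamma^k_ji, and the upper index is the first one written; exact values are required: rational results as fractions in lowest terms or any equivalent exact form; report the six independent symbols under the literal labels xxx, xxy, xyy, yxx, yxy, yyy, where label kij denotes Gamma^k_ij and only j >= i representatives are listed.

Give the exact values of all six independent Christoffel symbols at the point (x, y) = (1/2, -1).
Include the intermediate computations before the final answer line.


E = 17/4, F = 0, G = 36 at the point
E_x = 0, E_y = 0, F_x = 0, F_y = 0, G_x = 24, G_y = 0
EG - F^2 = 153;  g^inv = (1/153) * [[36, 0], [0, 17/4]]
first-kind symbols [ij,l] = (1/2)(d_i g_jl + d_j g_il - d_l g_ij): [xx,x] = E_x/2 = 0, [xx,y] = F_x - E_y/2 = 0, [xy,x] = E_y/2 = 0, [xy,y] = G_x/2 = 12, [yy,x] = F_y - G_x/2 = -12, [yy,y] = G_y/2 = 0
Gamma^x_ij = (G*[ij,x] - F*[ij,y])/(EG - F^2), Gamma^y_ij = (E*[ij,y] - F*[ij,x])/(EG - F^2)

Answer: Gamma_xxx = 0, Gamma_xxy = 0, Gamma_xyy = -48/17, Gamma_yxx = 0, Gamma_yxy = 1/3, Gamma_yyy = 0


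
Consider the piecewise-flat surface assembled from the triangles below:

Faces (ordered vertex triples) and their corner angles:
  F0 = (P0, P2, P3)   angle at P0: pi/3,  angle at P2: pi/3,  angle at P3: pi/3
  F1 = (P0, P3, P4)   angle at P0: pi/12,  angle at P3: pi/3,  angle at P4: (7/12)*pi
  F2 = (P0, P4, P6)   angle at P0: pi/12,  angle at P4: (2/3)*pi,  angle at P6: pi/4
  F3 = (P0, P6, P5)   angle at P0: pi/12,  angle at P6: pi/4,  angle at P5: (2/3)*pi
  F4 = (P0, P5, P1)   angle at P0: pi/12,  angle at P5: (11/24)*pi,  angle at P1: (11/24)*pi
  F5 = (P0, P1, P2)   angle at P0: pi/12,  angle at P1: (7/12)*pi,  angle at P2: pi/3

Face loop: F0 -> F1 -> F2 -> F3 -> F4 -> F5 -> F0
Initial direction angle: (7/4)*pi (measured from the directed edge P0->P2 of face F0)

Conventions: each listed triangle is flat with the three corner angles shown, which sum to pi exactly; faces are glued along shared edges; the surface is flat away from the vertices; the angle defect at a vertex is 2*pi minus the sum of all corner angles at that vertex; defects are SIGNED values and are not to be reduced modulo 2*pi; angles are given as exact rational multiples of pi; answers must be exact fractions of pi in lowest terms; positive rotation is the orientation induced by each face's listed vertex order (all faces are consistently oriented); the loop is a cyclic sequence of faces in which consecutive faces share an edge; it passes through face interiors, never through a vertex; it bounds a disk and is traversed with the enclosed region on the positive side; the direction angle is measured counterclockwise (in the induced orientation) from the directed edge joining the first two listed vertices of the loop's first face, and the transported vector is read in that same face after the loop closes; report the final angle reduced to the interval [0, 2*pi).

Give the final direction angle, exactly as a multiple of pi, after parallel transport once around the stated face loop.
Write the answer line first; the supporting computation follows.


Answer: final direction angle = pi

enclosed vertex P0: corner angles sum to (3/4)*pi, defect = 2*pi - (3/4)*pi = (5/4)*pi
adding the enclosed defects to the starting angle (mod 2*pi, induced orientation) gives the holonomy
final angle = (7/4)*pi + (5/4)*pi = pi (mod 2*pi)


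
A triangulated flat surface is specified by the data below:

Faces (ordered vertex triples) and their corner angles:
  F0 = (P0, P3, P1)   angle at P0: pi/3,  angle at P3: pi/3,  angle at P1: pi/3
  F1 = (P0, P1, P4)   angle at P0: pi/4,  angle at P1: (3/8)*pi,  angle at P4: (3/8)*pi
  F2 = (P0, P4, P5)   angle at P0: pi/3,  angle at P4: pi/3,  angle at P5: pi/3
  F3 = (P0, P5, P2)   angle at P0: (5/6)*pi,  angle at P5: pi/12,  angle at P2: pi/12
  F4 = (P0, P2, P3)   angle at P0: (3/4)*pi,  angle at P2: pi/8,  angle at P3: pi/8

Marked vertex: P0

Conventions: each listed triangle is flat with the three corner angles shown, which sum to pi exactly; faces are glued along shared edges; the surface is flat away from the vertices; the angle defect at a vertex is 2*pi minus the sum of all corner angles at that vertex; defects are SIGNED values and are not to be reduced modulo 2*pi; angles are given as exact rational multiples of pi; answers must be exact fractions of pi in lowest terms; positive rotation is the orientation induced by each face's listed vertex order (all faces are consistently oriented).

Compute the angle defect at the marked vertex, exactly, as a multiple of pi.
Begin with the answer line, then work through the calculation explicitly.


Answer: defect(P0) = -pi/2

Sum of corner angles at P0: (5/2)*pi
defect = 2*pi - (5/2)*pi


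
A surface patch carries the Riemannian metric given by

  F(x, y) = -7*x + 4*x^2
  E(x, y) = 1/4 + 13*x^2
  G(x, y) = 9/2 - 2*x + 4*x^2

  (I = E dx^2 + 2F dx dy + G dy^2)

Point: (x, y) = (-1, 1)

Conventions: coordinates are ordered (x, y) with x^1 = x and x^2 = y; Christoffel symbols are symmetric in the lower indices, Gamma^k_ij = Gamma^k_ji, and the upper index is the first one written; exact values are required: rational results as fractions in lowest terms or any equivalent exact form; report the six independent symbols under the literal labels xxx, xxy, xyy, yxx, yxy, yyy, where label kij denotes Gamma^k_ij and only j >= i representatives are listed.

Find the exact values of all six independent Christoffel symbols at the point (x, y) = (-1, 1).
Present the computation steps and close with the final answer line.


E = 53/4, F = 11, G = 21/2 at the point
E_x = -26, E_y = 0, F_x = -15, F_y = 0, G_x = -10, G_y = 0
EG - F^2 = 145/8;  g^inv = (8/145) * [[21/2, -11], [-11, 53/4]]
first-kind symbols [ij,l] = (1/2)(d_i g_jl + d_j g_il - d_l g_ij): [xx,x] = E_x/2 = -13, [xx,y] = F_x - E_y/2 = -15, [xy,x] = E_y/2 = 0, [xy,y] = G_x/2 = -5, [yy,x] = F_y - G_x/2 = 5, [yy,y] = G_y/2 = 0
Gamma^x_ij = (G*[ij,x] - F*[ij,y])/(EG - F^2), Gamma^y_ij = (E*[ij,y] - F*[ij,x])/(EG - F^2)

Answer: Gamma_xxx = 228/145, Gamma_xxy = 88/29, Gamma_xyy = 84/29, Gamma_yxx = -446/145, Gamma_yxy = -106/29, Gamma_yyy = -88/29


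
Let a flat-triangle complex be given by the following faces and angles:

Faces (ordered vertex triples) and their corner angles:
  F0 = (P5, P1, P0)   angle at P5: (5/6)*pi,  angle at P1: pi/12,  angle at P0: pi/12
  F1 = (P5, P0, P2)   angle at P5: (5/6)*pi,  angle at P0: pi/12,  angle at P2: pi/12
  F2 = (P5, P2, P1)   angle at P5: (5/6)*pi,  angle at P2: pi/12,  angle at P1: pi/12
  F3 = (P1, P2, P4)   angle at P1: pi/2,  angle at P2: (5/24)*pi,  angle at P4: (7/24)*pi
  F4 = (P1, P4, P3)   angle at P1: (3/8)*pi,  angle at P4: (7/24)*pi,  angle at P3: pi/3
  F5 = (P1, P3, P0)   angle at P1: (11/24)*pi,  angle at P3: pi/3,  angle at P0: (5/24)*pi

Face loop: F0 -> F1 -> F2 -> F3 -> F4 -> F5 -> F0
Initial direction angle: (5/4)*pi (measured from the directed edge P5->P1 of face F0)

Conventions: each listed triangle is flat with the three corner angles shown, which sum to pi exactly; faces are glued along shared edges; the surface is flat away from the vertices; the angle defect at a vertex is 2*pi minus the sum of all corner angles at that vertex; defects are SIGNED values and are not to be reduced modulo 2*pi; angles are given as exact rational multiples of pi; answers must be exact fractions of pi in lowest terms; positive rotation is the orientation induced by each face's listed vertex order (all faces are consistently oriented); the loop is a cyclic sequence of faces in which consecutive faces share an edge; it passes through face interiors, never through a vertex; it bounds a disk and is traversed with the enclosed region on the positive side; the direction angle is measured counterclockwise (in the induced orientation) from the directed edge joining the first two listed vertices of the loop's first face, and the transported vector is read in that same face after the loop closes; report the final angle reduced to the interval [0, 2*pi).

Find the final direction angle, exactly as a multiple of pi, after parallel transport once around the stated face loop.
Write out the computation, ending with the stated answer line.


enclosed vertex P1: corner angles sum to (3/2)*pi, defect = 2*pi - (3/2)*pi = pi/2
enclosed vertex P5: corner angles sum to (5/2)*pi, defect = 2*pi - (5/2)*pi = -pi/2
summing the enclosed defects onto the initial angle, mod 2*pi in the induced orientation:
final angle = (5/4)*pi + 0 = (5/4)*pi (mod 2*pi)

Answer: final direction angle = (5/4)*pi


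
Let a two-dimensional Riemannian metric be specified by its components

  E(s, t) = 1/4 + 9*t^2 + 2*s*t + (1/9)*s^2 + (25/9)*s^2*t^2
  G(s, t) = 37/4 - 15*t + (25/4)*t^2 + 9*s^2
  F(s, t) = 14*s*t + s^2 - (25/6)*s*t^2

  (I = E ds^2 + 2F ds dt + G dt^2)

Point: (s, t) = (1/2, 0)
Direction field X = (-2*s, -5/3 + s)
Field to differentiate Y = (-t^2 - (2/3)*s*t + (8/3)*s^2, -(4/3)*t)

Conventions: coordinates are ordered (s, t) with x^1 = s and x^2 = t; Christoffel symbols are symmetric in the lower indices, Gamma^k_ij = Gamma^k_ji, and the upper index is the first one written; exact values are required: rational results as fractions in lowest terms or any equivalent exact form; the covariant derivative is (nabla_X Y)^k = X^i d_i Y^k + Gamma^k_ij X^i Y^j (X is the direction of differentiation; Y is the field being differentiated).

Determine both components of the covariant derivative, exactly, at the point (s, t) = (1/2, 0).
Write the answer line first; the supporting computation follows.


Answer: (nabla_X Y)^s = -28703/8118, (nabla_X Y)^t = 5072/4059

E = 5/18, F = 1/4, G = 23/2 at the point
E_s = 1/9, E_t = 1, F_s = 1, F_t = 7, G_s = 9, G_t = -15
EG - F^2 = 451/144;  g^inv = (144/451) * [[23/2, -1/4], [-1/4, 5/18]]
first-kind symbols [ij,l] = (1/2)(d_i g_jl + d_j g_il - d_l g_ij): [ss,s] = E_s/2 = 1/18, [ss,t] = F_s - E_t/2 = 1/2, [st,s] = E_t/2 = 1/2, [st,t] = G_s/2 = 9/2, [tt,s] = F_t - G_s/2 = 5/2, [tt,t] = G_t/2 = -15/2
Gamma^s_ij = (G*[ij,s] - F*[ij,t])/(EG - F^2), Gamma^t_ij = (E*[ij,t] - F*[ij,s])/(EG - F^2)
Gamma_sss = 74/451, Gamma_sst = 666/451, Gamma_stt = 4410/451, Gamma_tss = 18/451, Gamma_tst = 162/451, Gamma_ttt = -390/451
X = (-1, -7/6), Y = (2/3, 0) at the point


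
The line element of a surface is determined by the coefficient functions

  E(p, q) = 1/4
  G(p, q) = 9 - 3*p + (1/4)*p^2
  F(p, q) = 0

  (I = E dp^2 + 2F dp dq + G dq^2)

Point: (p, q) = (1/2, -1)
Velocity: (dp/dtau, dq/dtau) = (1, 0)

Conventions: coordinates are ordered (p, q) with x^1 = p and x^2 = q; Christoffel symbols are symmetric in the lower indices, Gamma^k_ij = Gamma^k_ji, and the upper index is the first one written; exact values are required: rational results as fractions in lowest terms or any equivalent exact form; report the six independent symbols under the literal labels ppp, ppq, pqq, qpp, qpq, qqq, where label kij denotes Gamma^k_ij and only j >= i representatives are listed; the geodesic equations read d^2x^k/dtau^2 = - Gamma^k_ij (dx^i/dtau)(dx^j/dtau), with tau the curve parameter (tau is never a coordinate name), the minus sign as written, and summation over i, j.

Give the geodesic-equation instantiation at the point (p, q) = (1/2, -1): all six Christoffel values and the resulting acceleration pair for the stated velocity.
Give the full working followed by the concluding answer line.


E = 1/4, F = 0, G = 121/16 at the point
E_p = 0, E_q = 0, F_p = 0, F_q = 0, G_p = -11/4, G_q = 0
EG - F^2 = 121/64;  g^inv = (64/121) * [[121/16, 0], [0, 1/4]]
first-kind symbols [ij,l] = (1/2)(d_i g_jl + d_j g_il - d_l g_ij): [pp,p] = E_p/2 = 0, [pp,q] = F_p - E_q/2 = 0, [pq,p] = E_q/2 = 0, [pq,q] = G_p/2 = -11/8, [qq,p] = F_q - G_p/2 = 11/8, [qq,q] = G_q/2 = 0
Gamma^p_ij = (G*[ij,p] - F*[ij,q])/(EG - F^2), Gamma^q_ij = (E*[ij,q] - F*[ij,p])/(EG - F^2)
Gamma_ppp = 0, Gamma_ppq = 0, Gamma_pqq = 11/2, Gamma_qpp = 0, Gamma_qpq = -2/11, Gamma_qqq = 0
d^2p/dtau^2 = -(Gamma_ppp*(1)^2 + 2*Gamma_ppq*(1)*(0) + Gamma_pqq*(0)^2) = 0
d^2q/dtau^2 = -(Gamma_qpp*(1)^2 + 2*Gamma_qpq*(1)*(0) + Gamma_qqq*(0)^2) = 0

Answer: Gamma_ppp = 0, Gamma_ppq = 0, Gamma_pqq = 11/2, Gamma_qpp = 0, Gamma_qpq = -2/11, Gamma_qqq = 0; accelerations (d^2p/dtau^2, d^2q/dtau^2) = (0, 0)


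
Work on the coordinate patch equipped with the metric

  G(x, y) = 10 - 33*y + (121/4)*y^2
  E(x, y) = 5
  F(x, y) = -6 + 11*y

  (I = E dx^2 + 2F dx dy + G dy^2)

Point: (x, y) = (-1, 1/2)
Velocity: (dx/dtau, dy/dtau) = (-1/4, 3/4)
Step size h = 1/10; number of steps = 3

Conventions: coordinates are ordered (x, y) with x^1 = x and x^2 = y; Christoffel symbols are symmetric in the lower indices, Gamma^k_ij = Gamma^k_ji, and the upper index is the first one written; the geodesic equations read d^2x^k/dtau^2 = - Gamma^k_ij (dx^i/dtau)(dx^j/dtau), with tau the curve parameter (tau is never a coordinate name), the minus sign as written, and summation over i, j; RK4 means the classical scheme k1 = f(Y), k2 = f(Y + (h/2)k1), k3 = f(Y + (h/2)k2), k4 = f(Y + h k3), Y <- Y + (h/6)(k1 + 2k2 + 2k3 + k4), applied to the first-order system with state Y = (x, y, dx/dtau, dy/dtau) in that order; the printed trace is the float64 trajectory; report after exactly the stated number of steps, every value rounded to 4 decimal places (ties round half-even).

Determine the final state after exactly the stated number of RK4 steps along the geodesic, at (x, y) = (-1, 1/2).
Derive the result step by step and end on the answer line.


f(Y) = (dx/dtau, dy/dtau, -Gamma^x_ij Y'^i Y'^j, -Gamma^y_ij Y'^i Y'^j) with the Gammas evaluated at the stage position; h = 0.100000; intermediate values shown to 6 dp
step 0: x = -1.0000, y = 0.5000, dx/dtau = -0.2500, dy/dtau = 0.7500
step 1:
  k1: at (x, y) = (-1.000000, 0.500000), (dx/dtau, dy/dtau) = (-0.250000, 0.750000); Gamma_xxx = 0.000000, Gamma_xxy = 0.000000, Gamma_xyy = 2.172840, Gamma_yxx = 0.000000, Gamma_yxy = 0.000000, Gamma_yyy = -0.271605; k1 = (-0.250000, 0.750000, -1.222222, 0.152778)
  k2: at (x, y) = (-1.012500, 0.537500), (dx/dtau, dy/dtau) = (-0.311111, 0.757639); Gamma_xxx = 0.000000, Gamma_xxy = 0.000000, Gamma_xyy = 2.199158, Gamma_yxx = 0.000000, Gamma_yxy = 0.000000, Gamma_yyy = -0.048107; k2 = (-0.311111, 0.757639, -1.262353, 0.027614)
  k3: at (x, y) = (-1.015556, 0.537882), (dx/dtau, dy/dtau) = (-0.313118, 0.751381); Gamma_xxx = 0.000000, Gamma_xxy = 0.000000, Gamma_xyy = 2.199237, Gamma_yxx = 0.000000, Gamma_yxy = 0.000000, Gamma_yyy = -0.045798; k3 = (-0.313118, 0.751381, -1.241630, 0.025857)
  k4: at (x, y) = (-1.031312, 0.575138), (dx/dtau, dy/dtau) = (-0.374163, 0.752586); Gamma_xxx = 0.000000, Gamma_xxy = 0.000000, Gamma_xyy = 2.188335, Gamma_yxx = 0.000000, Gamma_yxy = 0.000000, Gamma_yyy = 0.178633; k4 = (-0.374163, 0.752586, -1.239440, -0.101175)
  Y <- Y + (h/6)(k1 + 2k2 + 2k3 + k4): x = -1.0312, y = 0.5753, dx/dtau = -0.3745, dy/dtau = 0.7526
step 2:
  k1: at (x, y) = (-1.031210, 0.575344), (dx/dtau, dy/dtau) = (-0.374494, 0.752642); Gamma_xxx = 0.000000, Gamma_xxy = 0.000000, Gamma_xyy = 2.188173, Gamma_yxx = 0.000000, Gamma_yxy = 0.000000, Gamma_yyy = 0.179858; k1 = (-0.374494, 0.752642, -1.239536, -0.101884)
  k2: at (x, y) = (-1.049935, 0.612976), (dx/dtau, dy/dtau) = (-0.436471, 0.747548); Gamma_xxx = 0.000000, Gamma_xxy = 0.000000, Gamma_xyy = 2.140947, Gamma_yxx = 0.000000, Gamma_yxy = 0.000000, Gamma_yyy = 0.397539; k2 = (-0.436471, 0.747548, -1.196422, -0.222156)
  k3: at (x, y) = (-1.053034, 0.612721), (dx/dtau, dy/dtau) = (-0.434315, 0.741535); Gamma_xxx = 0.000000, Gamma_xxy = 0.000000, Gamma_xyy = 2.141380, Gamma_yxx = 0.000000, Gamma_yxy = 0.000000, Gamma_yyy = 0.396119; k3 = (-0.434315, 0.741535, -1.177488, -0.217815)
  k4: at (x, y) = (-1.074642, 0.649497), (dx/dtau, dy/dtau) = (-0.492243, 0.730861); Gamma_xxx = 0.000000, Gamma_xxy = 0.000000, Gamma_xyy = 2.064777, Gamma_yxx = 0.000000, Gamma_yxy = 0.000000, Gamma_yyy = 0.590768; k4 = (-0.492243, 0.730861, -1.102916, -0.315563)
  Y <- Y + (h/6)(k1 + 2k2 + 2k3 + k4): x = -1.0747, y = 0.6497, dx/dtau = -0.4927, dy/dtau = 0.7310
step 3:
  k1: at (x, y) = (-1.074682, 0.649705), (dx/dtau, dy/dtau) = (-0.492665, 0.731019); Gamma_xxx = 0.000000, Gamma_xxy = 0.000000, Gamma_xyy = 2.064270, Gamma_yxx = 0.000000, Gamma_yxy = 0.000000, Gamma_yyy = 0.591802; k1 = (-0.492665, 0.731019, -1.103123, -0.316253)
  k2: at (x, y) = (-1.099315, 0.686256), (dx/dtau, dy/dtau) = (-0.547821, 0.715207); Gamma_xxx = 0.000000, Gamma_xxy = 0.000000, Gamma_xyy = 1.964389, Gamma_yxx = 0.000000, Gamma_yxy = 0.000000, Gamma_yyy = 0.760618; k2 = (-0.547821, 0.715207, -1.004825, -0.389072)
  k3: at (x, y) = (-1.102073, 0.685465), (dx/dtau, dy/dtau) = (-0.542906, 0.711566); Gamma_xxx = 0.000000, Gamma_xxy = 0.000000, Gamma_xyy = 1.966748, Gamma_yxx = 0.000000, Gamma_yxy = 0.000000, Gamma_yyy = 0.757256; k3 = (-0.542906, 0.711566, -0.995815, -0.383418)
  k4: at (x, y) = (-1.128973, 0.720861), (dx/dtau, dy/dtau) = (-0.592246, 0.692677); Gamma_xxx = 0.000000, Gamma_xxy = 0.000000, Gamma_xyy = 1.854750, Gamma_yxx = 0.000000, Gamma_yxy = 0.000000, Gamma_yyy = 0.894674; k4 = (-0.592246, 0.692677, -0.889913, -0.429266)
  Y <- Y + (h/6)(k1 + 2k2 + 2k3 + k4): x = -1.1291, y = 0.7210, dx/dtau = -0.5926, dy/dtau = 0.6928

Answer: x = -1.1291, y = 0.7210, dx/dtau = -0.5926, dy/dtau = 0.6928


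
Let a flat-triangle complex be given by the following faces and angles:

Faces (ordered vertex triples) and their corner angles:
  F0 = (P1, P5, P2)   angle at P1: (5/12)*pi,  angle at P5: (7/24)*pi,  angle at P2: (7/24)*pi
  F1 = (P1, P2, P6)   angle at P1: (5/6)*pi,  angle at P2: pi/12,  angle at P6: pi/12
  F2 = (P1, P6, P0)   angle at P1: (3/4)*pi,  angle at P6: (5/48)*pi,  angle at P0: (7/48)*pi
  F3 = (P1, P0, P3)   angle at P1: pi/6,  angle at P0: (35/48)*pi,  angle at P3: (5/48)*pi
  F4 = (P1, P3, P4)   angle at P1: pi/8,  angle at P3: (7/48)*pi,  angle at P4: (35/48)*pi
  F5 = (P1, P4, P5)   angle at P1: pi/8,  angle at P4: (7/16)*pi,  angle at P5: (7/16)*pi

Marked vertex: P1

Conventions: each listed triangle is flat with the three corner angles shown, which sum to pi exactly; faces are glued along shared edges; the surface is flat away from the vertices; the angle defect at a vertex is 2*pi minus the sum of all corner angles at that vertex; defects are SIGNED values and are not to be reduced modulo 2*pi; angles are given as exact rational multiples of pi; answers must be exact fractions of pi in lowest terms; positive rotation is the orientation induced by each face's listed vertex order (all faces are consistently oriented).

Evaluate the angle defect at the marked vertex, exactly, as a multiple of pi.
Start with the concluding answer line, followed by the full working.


Answer: defect(P1) = (-5/12)*pi

Sum of corner angles at P1: (29/12)*pi
defect = 2*pi - (29/12)*pi


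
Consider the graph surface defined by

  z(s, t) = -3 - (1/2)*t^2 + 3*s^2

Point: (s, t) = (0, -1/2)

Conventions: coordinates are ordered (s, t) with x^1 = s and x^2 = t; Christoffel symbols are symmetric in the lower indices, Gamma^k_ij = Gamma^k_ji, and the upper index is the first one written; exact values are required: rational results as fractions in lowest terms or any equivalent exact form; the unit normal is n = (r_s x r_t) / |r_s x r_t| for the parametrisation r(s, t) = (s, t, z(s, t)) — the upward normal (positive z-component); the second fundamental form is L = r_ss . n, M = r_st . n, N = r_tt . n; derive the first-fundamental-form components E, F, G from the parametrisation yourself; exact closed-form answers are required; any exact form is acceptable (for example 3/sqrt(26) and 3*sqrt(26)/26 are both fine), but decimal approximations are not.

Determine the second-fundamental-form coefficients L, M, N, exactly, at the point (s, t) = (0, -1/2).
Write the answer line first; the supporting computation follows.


Answer: L = 12*sqrt(5)/5, M = 0, N = -2*sqrt(5)/5

z_s = 0, z_t = 1/2, z_ss = 6, z_st = 0, z_tt = -1
E = 1, F = 0, G = 5/4; answer radicand W^2 = 5/4
unnormalised second-form numerators: l = 6, m = 0, n = -1; L = l/sqrt(5/4), and similarly M = m/sqrt(W^2), N = n/sqrt(W^2)


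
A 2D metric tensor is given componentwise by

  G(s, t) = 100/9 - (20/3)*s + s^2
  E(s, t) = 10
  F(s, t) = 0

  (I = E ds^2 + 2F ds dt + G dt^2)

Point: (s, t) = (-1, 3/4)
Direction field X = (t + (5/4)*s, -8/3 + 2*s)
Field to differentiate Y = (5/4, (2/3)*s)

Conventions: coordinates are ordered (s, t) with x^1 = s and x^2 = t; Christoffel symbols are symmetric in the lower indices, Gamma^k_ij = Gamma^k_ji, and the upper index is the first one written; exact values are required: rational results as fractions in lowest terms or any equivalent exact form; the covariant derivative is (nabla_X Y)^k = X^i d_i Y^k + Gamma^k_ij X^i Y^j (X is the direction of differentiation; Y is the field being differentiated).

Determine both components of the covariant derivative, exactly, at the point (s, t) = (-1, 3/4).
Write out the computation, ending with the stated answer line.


E = 10, F = 0, G = 169/9 at the point
E_s = 0, E_t = 0, F_s = 0, F_t = 0, G_s = -26/3, G_t = 0
EG - F^2 = 1690/9;  g^inv = (9/1690) * [[169/9, 0], [0, 10]]
first-kind symbols [ij,l] = (1/2)(d_i g_jl + d_j g_il - d_l g_ij): [ss,s] = E_s/2 = 0, [ss,t] = F_s - E_t/2 = 0, [st,s] = E_t/2 = 0, [st,t] = G_s/2 = -13/3, [tt,s] = F_t - G_s/2 = 13/3, [tt,t] = G_t/2 = 0
Gamma^s_ij = (G*[ij,s] - F*[ij,t])/(EG - F^2), Gamma^t_ij = (E*[ij,t] - F*[ij,s])/(EG - F^2)
Gamma_sss = 0, Gamma_sst = 0, Gamma_stt = 13/30, Gamma_tss = 0, Gamma_tst = -3/13, Gamma_ttt = 0
X = (-1/2, -14/3), Y = (5/4, -2/3) at the point

Answer: (nabla_X Y)^s = 182/135, (nabla_X Y)^t = 73/78


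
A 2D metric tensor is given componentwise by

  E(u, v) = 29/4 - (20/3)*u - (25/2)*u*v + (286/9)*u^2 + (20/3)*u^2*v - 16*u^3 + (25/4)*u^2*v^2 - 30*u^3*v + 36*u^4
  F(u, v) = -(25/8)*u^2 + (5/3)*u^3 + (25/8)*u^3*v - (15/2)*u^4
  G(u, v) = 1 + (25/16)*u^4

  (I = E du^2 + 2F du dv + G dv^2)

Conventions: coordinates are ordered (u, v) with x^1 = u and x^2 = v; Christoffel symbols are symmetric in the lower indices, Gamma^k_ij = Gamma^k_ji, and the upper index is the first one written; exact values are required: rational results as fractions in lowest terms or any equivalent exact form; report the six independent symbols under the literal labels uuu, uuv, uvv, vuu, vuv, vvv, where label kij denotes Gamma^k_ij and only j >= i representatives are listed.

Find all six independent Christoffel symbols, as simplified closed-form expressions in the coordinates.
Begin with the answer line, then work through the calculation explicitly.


Answer: Gamma_uuu = (10368*u^3 - 6480*u^2*v - 3456*u^2 + 900*u*v^2 + 960*u*v + 4576*u - 900*v - 480)/(5409*u^4 - 4320*u^3*v - 2304*u^3 + 900*u^2*v^2 + 960*u^2*v + 4576*u^2 - 1800*u*v - 960*u + 1044), Gamma_uuv = (-2160*u^3 + 900*u^2*v + 480*u^2 - 900*u)/(5409*u^4 - 4320*u^3*v - 2304*u^3 + 900*u^2*v^2 + 960*u^2*v + 4576*u^2 - 1800*u*v - 960*u + 1044), Gamma_uvv = 0, Gamma_vuu = (-2160*u^3 + 450*u^2*v + 240*u^2)/(5409*u^4 - 4320*u^3*v - 2304*u^3 + 900*u^2*v^2 + 960*u^2*v + 4576*u^2 - 1800*u*v - 960*u + 1044), Gamma_vuv = 450*u^3/(5409*u^4 - 4320*u^3*v - 2304*u^3 + 900*u^2*v^2 + 960*u^2*v + 4576*u^2 - 1800*u*v - 960*u + 1044), Gamma_vvv = 0

E = 29/4 - (20/3)*u - (25/2)*u*v + (286/9)*u^2 + (20/3)*u^2*v - 16*u^3 + (25/4)*u^2*v^2 - 30*u^3*v + 36*u^4; F = -(25/8)*u^2 + (5/3)*u^3 + (25/8)*u^3*v - (15/2)*u^4; G = 1 + (25/16)*u^4
Gamma^k_ij = (1/2) g^{kl} (d_i g_jl + d_j g_il - d_l g_ij), with g^inv = (1/(EG-F^2)) [[G, -F], [-F, E]]
first partials: E_u = -20/3 - (25/2)*v + (572/9)*u + (40/3)*u*v - 48*u^2 + (25/2)*u*v^2 - 90*u^2*v + 144*u^3, E_v = -(25/2)*u + (20/3)*u^2 + (25/2)*u^2*v - 30*u^3, F_u = -(25/4)*u + 5*u^2 + (75/8)*u^2*v - 30*u^3, F_v = (25/8)*u^3, G_u = (25/4)*u^3, G_v = 0
D = EG - F^2 = 29/4 - (20/3)*u - (25/2)*u*v + (286/9)*u^2 + (20/3)*u^2*v - 16*u^3 + (25/4)*u^2*v^2 - 30*u^3*v + (601/16)*u^4
expanded: Gamma^u_uu = (G E_u - 2F F_u + F E_v)/(2D), Gamma^u_uv = (G E_v - F G_u)/(2D), Gamma^u_vv = (2G F_v - G G_u - F G_v)/(2D), Gamma^v_uu = (2E F_u - E E_v - F E_u)/(2D), Gamma^v_uv = (E G_u - F E_v)/(2D), Gamma^v_vv = (E G_v - 2F F_v + F G_u)/(2D); substitute and cancel common factors


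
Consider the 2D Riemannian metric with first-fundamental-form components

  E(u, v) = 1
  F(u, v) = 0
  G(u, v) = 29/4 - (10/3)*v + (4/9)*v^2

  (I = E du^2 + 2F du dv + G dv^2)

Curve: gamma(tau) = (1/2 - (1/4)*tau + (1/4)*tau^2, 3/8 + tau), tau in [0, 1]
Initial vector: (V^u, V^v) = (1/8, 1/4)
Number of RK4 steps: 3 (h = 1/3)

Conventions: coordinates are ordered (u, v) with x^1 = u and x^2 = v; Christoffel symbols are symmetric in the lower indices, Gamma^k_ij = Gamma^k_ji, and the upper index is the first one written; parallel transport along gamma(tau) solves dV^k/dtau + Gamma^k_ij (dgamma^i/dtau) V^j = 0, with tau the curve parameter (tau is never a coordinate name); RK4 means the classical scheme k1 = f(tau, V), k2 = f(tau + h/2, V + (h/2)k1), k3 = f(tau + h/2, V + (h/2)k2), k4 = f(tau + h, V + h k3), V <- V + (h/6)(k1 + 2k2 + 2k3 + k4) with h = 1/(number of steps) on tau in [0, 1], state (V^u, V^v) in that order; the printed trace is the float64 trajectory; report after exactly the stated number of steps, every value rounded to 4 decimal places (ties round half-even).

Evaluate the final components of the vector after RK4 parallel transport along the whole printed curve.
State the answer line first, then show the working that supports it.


Answer: V^u = 0.1250, V^v = 0.3287

gamma'(tau) = (-1/4 + (1/2)*tau, 1); f(tau, V)^k = -Gamma^k_ij(gamma(tau)) gamma'^i(tau) V^j; h = 1/3; intermediate values shown to 6 dp
curve data and Christoffel symbols at the stage parameters:
  tau = 0.000000: gamma = (0.500000, 0.375000), gamma' = (-0.250000, 1.000000); Gamma_uuu = 0.000000, Gamma_uuv = 0.000000, Gamma_uvv = 0.000000, Gamma_vuu = 0.000000, Gamma_vuv = 0.000000, Gamma_vvv = -0.247423
  tau = 0.166667: gamma = (0.465278, 0.541667), gamma' = (-0.166667, 1.000000); Gamma_uuu = 0.000000, Gamma_uuv = 0.000000, Gamma_uvv = 0.000000, Gamma_vuu = 0.000000, Gamma_vuv = 0.000000, Gamma_vvv = -0.255779
  tau = 0.333333: gamma = (0.444444, 0.708333), gamma' = (-0.083333, 1.000000); Gamma_uuu = 0.000000, Gamma_uuv = 0.000000, Gamma_uvv = 0.000000, Gamma_vuu = 0.000000, Gamma_vuv = 0.000000, Gamma_vvv = -0.264453
  tau = 0.500000: gamma = (0.437500, 0.875000), gamma' = (0.000000, 1.000000); Gamma_uuu = 0.000000, Gamma_uuv = 0.000000, Gamma_uvv = 0.000000, Gamma_vuu = 0.000000, Gamma_vuv = 0.000000, Gamma_vvv = -0.273403
  tau = 0.666667: gamma = (0.444444, 1.041667), gamma' = (0.083333, 1.000000); Gamma_uuu = 0.000000, Gamma_uuv = 0.000000, Gamma_uvv = 0.000000, Gamma_vuu = 0.000000, Gamma_vuv = 0.000000, Gamma_vvv = -0.282558
  tau = 0.833333: gamma = (0.465278, 1.208333), gamma' = (0.166667, 1.000000); Gamma_uuu = 0.000000, Gamma_uuv = 0.000000, Gamma_uvv = 0.000000, Gamma_vuu = 0.000000, Gamma_vuv = 0.000000, Gamma_vvv = -0.291808
  tau = 1.000000: gamma = (0.500000, 1.375000), gamma' = (0.250000, 1.000000); Gamma_uuu = 0.000000, Gamma_uuv = 0.000000, Gamma_uvv = 0.000000, Gamma_vuu = 0.000000, Gamma_vuv = 0.000000, Gamma_vvv = -0.300990
step 0: V^u = 0.1250, V^v = 0.2500
step 1: k1 = (0.000000, 0.061856), k2 = (0.000000, 0.066582), k3 = (0.000000, 0.066783), k4 = (0.000000, 0.072000); V <- V + (h/6)(k1 + 2k2 + 2k3 + k4): V^u = 0.1250, V^v = 0.2723
step 2: k1 = (0.000000, 0.071999), k2 = (0.000000, 0.077716), k3 = (0.000000, 0.077976), k4 = (0.000000, 0.084272); V <- V + (h/6)(k1 + 2k2 + 2k3 + k4): V^u = 0.1250, V^v = 0.2982
step 3: k1 = (0.000000, 0.084269), k2 = (0.000000, 0.091126), k3 = (0.000000, 0.091459), k4 = (0.000000, 0.098942); V <- V + (h/6)(k1 + 2k2 + 2k3 + k4): V^u = 0.1250, V^v = 0.3287


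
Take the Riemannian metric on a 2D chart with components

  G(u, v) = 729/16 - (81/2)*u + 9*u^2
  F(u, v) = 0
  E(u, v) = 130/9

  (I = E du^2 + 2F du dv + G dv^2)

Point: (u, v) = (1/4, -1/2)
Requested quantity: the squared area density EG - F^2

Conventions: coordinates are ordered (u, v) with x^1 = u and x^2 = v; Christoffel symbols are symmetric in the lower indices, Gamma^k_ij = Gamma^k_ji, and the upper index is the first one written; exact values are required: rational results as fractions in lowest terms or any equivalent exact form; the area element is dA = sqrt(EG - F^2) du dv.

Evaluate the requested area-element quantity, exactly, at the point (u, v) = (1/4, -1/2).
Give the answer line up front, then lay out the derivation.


Answer: EG - F^2 = 520

E = 130/9, F = 0, G = 36; EG - F^2 = 520


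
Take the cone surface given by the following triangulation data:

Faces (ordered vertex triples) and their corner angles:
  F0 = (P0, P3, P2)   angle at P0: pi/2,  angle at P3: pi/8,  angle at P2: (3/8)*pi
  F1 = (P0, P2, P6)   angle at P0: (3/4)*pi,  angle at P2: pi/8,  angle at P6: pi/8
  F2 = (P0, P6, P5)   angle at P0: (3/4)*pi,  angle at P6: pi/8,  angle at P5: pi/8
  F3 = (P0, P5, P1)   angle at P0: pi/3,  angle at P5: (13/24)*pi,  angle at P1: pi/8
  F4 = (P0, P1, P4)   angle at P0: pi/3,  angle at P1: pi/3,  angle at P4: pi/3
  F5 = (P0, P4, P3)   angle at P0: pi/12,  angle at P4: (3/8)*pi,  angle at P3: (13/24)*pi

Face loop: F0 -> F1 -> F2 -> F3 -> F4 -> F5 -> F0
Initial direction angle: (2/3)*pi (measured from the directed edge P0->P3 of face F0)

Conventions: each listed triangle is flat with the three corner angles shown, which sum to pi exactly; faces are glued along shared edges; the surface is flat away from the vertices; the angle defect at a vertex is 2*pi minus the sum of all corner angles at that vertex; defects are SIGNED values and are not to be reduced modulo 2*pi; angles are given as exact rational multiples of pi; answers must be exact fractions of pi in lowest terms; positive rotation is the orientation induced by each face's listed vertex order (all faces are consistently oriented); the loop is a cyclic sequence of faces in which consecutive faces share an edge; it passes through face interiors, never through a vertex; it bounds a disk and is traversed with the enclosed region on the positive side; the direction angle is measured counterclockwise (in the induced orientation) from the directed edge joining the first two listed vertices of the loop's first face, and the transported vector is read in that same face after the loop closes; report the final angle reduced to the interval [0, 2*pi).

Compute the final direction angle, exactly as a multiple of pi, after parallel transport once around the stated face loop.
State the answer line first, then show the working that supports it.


Answer: final direction angle = (23/12)*pi

enclosed vertex P0: corner angles sum to (11/4)*pi, defect = 2*pi - (11/4)*pi = (-3/4)*pi
the final direction is the initial angle plus the enclosed defects, taken mod 2*pi in the induced orientation
final angle = (2/3)*pi - (3/4)*pi = (23/12)*pi (mod 2*pi)


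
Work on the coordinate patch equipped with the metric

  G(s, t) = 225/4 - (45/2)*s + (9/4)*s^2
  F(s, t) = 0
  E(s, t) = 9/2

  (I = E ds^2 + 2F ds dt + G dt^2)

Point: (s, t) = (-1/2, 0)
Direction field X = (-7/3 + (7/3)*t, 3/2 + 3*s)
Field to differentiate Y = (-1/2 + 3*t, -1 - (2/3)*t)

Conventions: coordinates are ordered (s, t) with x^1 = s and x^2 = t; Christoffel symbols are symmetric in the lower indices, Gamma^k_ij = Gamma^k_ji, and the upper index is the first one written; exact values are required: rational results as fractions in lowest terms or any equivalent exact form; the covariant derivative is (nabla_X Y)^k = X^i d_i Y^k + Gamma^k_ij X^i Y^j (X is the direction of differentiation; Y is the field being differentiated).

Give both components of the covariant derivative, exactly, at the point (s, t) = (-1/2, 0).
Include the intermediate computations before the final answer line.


E = 9/2, F = 0, G = 1089/16 at the point
E_s = 0, E_t = 0, F_s = 0, F_t = 0, G_s = -99/4, G_t = 0
EG - F^2 = 9801/32;  g^inv = (32/9801) * [[1089/16, 0], [0, 9/2]]
first-kind symbols [ij,l] = (1/2)(d_i g_jl + d_j g_il - d_l g_ij): [ss,s] = E_s/2 = 0, [ss,t] = F_s - E_t/2 = 0, [st,s] = E_t/2 = 0, [st,t] = G_s/2 = -99/8, [tt,s] = F_t - G_s/2 = 99/8, [tt,t] = G_t/2 = 0
Gamma^s_ij = (G*[ij,s] - F*[ij,t])/(EG - F^2), Gamma^t_ij = (E*[ij,t] - F*[ij,s])/(EG - F^2)
Gamma_sss = 0, Gamma_sst = 0, Gamma_stt = 11/4, Gamma_tss = 0, Gamma_tst = -2/11, Gamma_ttt = 0
X = (-7/3, 0), Y = (-1/2, -1) at the point

Answer: (nabla_X Y)^s = 0, (nabla_X Y)^t = -14/33


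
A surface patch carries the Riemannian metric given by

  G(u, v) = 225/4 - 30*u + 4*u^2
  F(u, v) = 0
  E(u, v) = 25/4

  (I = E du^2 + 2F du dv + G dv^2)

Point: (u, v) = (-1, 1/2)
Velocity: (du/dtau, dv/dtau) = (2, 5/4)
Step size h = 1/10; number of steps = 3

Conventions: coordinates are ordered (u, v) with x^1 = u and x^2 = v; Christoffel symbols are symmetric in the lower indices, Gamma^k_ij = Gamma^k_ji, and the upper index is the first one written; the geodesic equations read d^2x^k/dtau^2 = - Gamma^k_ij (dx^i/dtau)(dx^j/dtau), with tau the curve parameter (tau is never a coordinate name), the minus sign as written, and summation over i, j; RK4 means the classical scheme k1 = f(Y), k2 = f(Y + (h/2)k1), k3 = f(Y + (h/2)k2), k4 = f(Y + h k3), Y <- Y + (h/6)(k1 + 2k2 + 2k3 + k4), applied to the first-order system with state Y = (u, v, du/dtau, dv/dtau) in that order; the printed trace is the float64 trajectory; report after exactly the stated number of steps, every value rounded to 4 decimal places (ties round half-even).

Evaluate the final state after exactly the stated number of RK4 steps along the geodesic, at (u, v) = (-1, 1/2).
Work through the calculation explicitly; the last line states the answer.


f(Y) = (du/dtau, dv/dtau, -Gamma^u_ij Y'^i Y'^j, -Gamma^v_ij Y'^i Y'^j) with the Gammas evaluated at the stage position; h = 0.100000; intermediate values shown to 6 dp
step 0: u = -1.0000, v = 0.5000, du/dtau = 2.0000, dv/dtau = 1.2500
step 1:
  k1: at (u, v) = (-1.000000, 0.500000), (du/dtau, dv/dtau) = (2.000000, 1.250000); Gamma_uuu = 0.000000, Gamma_uuv = 0.000000, Gamma_uvv = 3.040000, Gamma_vuu = 0.000000, Gamma_vuv = -0.210526, Gamma_vvv = 0.000000; k1 = (2.000000, 1.250000, -4.750000, 1.052632)
  k2: at (u, v) = (-0.900000, 0.562500), (du/dtau, dv/dtau) = (1.762500, 1.302632); Gamma_uuu = 0.000000, Gamma_uuv = 0.000000, Gamma_uvv = 2.976000, Gamma_vuu = 0.000000, Gamma_vuv = -0.215054, Gamma_vvv = 0.000000; k2 = (1.762500, 1.302632, -5.049823, 0.987479)
  k3: at (u, v) = (-0.911875, 0.565132), (du/dtau, dv/dtau) = (1.747509, 1.299374); Gamma_uuu = 0.000000, Gamma_uuv = 0.000000, Gamma_uvv = 2.983600, Gamma_vuu = 0.000000, Gamma_vuv = -0.214506, Gamma_vvv = 0.000000; k3 = (1.747509, 1.299374, -5.037429, 0.974143)
  k4: at (u, v) = (-0.825249, 0.629937), (du/dtau, dv/dtau) = (1.496257, 1.347414); Gamma_uuu = 0.000000, Gamma_uuv = 0.000000, Gamma_uvv = 2.928159, Gamma_vuu = 0.000000, Gamma_vuv = -0.218567, Gamma_vvv = 0.000000; k4 = (1.496257, 1.347414, -5.316148, 0.881298)
  Y <- Y + (h/6)(k1 + 2k2 + 2k3 + k4): u = -0.8247, v = 0.6300, du/dtau = 1.4960, dv/dtau = 1.3476
step 2:
  k1: at (u, v) = (-0.824729, 0.630024), (du/dtau, dv/dtau) = (1.495989, 1.347620); Gamma_uuu = 0.000000, Gamma_uuv = 0.000000, Gamma_uvv = 2.927826, Gamma_vuu = 0.000000, Gamma_vuv = -0.218592, Gamma_vvv = 0.000000; k1 = (1.495989, 1.347620, -5.317163, 0.881374)
  k2: at (u, v) = (-0.749929, 0.697405), (du/dtau, dv/dtau) = (1.230131, 1.391688); Gamma_uuu = 0.000000, Gamma_uuv = 0.000000, Gamma_uvv = 2.879955, Gamma_vuu = 0.000000, Gamma_vuv = -0.222226, Gamma_vvv = 0.000000; k2 = (1.230131, 1.391688, -5.577886, 0.760883)
  k3: at (u, v) = (-0.763222, 0.699608), (du/dtau, dv/dtau) = (1.217095, 1.385664); Gamma_uuu = 0.000000, Gamma_uuv = 0.000000, Gamma_uvv = 2.888462, Gamma_vuu = 0.000000, Gamma_vuv = -0.221571, Gamma_vvv = 0.000000; k3 = (1.217095, 1.385664, -5.546032, 0.747353)
  k4: at (u, v) = (-0.703019, 0.768590), (du/dtau, dv/dtau) = (0.941386, 1.422355); Gamma_uuu = 0.000000, Gamma_uuv = 0.000000, Gamma_uvv = 2.849932, Gamma_vuu = 0.000000, Gamma_vuv = -0.224567, Gamma_vvv = 0.000000; k4 = (0.941386, 1.422355, -5.765679, 0.601383)
  Y <- Y + (h/6)(k1 + 2k2 + 2k3 + k4): u = -0.7025, v = 0.7688, du/dtau = 0.9405, dv/dtau = 1.4226
step 3:
  k1: at (u, v) = (-0.702532, 0.768768), (du/dtau, dv/dtau) = (0.940478, 1.422607); Gamma_uuu = 0.000000, Gamma_uuv = 0.000000, Gamma_uvv = 2.849620, Gamma_vuu = 0.000000, Gamma_vuv = -0.224591, Gamma_vvv = 0.000000; k1 = (0.940478, 1.422607, -5.767089, 0.600975)
  k2: at (u, v) = (-0.655508, 0.839899), (du/dtau, dv/dtau) = (0.652123, 1.452655); Gamma_uuu = 0.000000, Gamma_uuv = 0.000000, Gamma_uvv = 2.819525, Gamma_vuu = 0.000000, Gamma_vuv = -0.226989, Gamma_vvv = 0.000000; k2 = (0.652123, 1.452655, -5.949784, 0.430057)
  k3: at (u, v) = (-0.669925, 0.841401), (du/dtau, dv/dtau) = (0.642989, 1.444110); Gamma_uuu = 0.000000, Gamma_uuv = 0.000000, Gamma_uvv = 2.828752, Gamma_vuu = 0.000000, Gamma_vuv = -0.226248, Gamma_vvv = 0.000000; k3 = (0.642989, 1.444110, -5.899228, 0.420164)
  k4: at (u, v) = (-0.638233, 0.913179), (du/dtau, dv/dtau) = (0.350555, 1.464623); Gamma_uuu = 0.000000, Gamma_uuv = 0.000000, Gamma_uvv = 2.808469, Gamma_vuu = 0.000000, Gamma_vuv = -0.227882, Gamma_vvv = 0.000000; k4 = (0.350555, 1.464623, -6.024505, 0.234004)
  Y <- Y + (h/6)(k1 + 2k2 + 2k3 + k4): u = -0.6378, v = 0.9134, du/dtau = 0.3490, dv/dtau = 1.4649

Answer: u = -0.6378, v = 0.9134, du/dtau = 0.3490, dv/dtau = 1.4649
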